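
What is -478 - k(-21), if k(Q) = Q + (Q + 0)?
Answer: -436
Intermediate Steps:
k(Q) = 2*Q (k(Q) = Q + Q = 2*Q)
-478 - k(-21) = -478 - 2*(-21) = -478 - 1*(-42) = -478 + 42 = -436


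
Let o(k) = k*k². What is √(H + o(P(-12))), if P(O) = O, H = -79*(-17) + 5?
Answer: 2*I*√95 ≈ 19.494*I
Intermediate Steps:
H = 1348 (H = 1343 + 5 = 1348)
o(k) = k³
√(H + o(P(-12))) = √(1348 + (-12)³) = √(1348 - 1728) = √(-380) = 2*I*√95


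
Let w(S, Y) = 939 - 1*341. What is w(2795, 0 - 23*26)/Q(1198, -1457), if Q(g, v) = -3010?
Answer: -299/1505 ≈ -0.19867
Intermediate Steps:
w(S, Y) = 598 (w(S, Y) = 939 - 341 = 598)
w(2795, 0 - 23*26)/Q(1198, -1457) = 598/(-3010) = 598*(-1/3010) = -299/1505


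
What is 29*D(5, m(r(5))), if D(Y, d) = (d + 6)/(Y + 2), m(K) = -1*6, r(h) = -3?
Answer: 0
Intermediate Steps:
m(K) = -6
D(Y, d) = (6 + d)/(2 + Y)
29*D(5, m(r(5))) = 29*((6 - 6)/(2 + 5)) = 29*(0/7) = 29*((1/7)*0) = 29*0 = 0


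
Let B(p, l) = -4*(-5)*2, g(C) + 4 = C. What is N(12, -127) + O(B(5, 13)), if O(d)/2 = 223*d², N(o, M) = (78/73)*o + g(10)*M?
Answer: 52038110/73 ≈ 7.1285e+5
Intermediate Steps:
g(C) = -4 + C
B(p, l) = 40 (B(p, l) = 20*2 = 40)
N(o, M) = 6*M + 78*o/73 (N(o, M) = (78/73)*o + (-4 + 10)*M = (78*(1/73))*o + 6*M = 78*o/73 + 6*M = 6*M + 78*o/73)
O(d) = 446*d² (O(d) = 2*(223*d²) = 446*d²)
N(12, -127) + O(B(5, 13)) = (6*(-127) + (78/73)*12) + 446*40² = (-762 + 936/73) + 446*1600 = -54690/73 + 713600 = 52038110/73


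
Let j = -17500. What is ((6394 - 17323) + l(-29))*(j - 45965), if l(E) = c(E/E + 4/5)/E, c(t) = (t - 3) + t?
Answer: 20114698644/29 ≈ 6.9361e+8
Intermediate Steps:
c(t) = -3 + 2*t (c(t) = (-3 + t) + t = -3 + 2*t)
l(E) = 3/(5*E) (l(E) = (-3 + 2*(E/E + 4/5))/E = (-3 + 2*(1 + 4*(⅕)))/E = (-3 + 2*(1 + ⅘))/E = (-3 + 2*(9/5))/E = (-3 + 18/5)/E = 3/(5*E))
((6394 - 17323) + l(-29))*(j - 45965) = ((6394 - 17323) + (⅗)/(-29))*(-17500 - 45965) = (-10929 + (⅗)*(-1/29))*(-63465) = (-10929 - 3/145)*(-63465) = -1584708/145*(-63465) = 20114698644/29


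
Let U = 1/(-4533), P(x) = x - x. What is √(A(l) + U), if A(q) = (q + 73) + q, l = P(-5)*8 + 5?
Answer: √1705486854/4533 ≈ 9.1104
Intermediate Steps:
P(x) = 0
U = -1/4533 ≈ -0.00022060
l = 5 (l = 0*8 + 5 = 0 + 5 = 5)
A(q) = 73 + 2*q (A(q) = (73 + q) + q = 73 + 2*q)
√(A(l) + U) = √((73 + 2*5) - 1/4533) = √((73 + 10) - 1/4533) = √(83 - 1/4533) = √(376238/4533) = √1705486854/4533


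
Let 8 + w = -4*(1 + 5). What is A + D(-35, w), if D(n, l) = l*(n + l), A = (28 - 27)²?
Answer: 2145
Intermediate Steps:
w = -32 (w = -8 - 4*(1 + 5) = -8 - 4*6 = -8 - 24 = -32)
A = 1 (A = 1² = 1)
D(n, l) = l*(l + n)
A + D(-35, w) = 1 - 32*(-32 - 35) = 1 - 32*(-67) = 1 + 2144 = 2145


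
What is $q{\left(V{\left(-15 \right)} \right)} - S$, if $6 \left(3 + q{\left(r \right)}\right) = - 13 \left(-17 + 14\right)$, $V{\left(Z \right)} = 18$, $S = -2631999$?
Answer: $\frac{5264005}{2} \approx 2.632 \cdot 10^{6}$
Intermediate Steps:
$q{\left(r \right)} = \frac{7}{2}$ ($q{\left(r \right)} = -3 + \frac{\left(-13\right) \left(-17 + 14\right)}{6} = -3 + \frac{\left(-13\right) \left(-3\right)}{6} = -3 + \frac{1}{6} \cdot 39 = -3 + \frac{13}{2} = \frac{7}{2}$)
$q{\left(V{\left(-15 \right)} \right)} - S = \frac{7}{2} - -2631999 = \frac{7}{2} + 2631999 = \frac{5264005}{2}$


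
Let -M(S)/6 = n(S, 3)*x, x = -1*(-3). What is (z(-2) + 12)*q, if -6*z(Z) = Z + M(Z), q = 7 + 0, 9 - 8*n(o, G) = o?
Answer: 2765/24 ≈ 115.21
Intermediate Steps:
n(o, G) = 9/8 - o/8
x = 3
M(S) = -81/4 + 9*S/4 (M(S) = -6*(9/8 - S/8)*3 = -6*(27/8 - 3*S/8) = -81/4 + 9*S/4)
q = 7
z(Z) = 27/8 - 13*Z/24 (z(Z) = -(Z + (-81/4 + 9*Z/4))/6 = -(-81/4 + 13*Z/4)/6 = 27/8 - 13*Z/24)
(z(-2) + 12)*q = ((27/8 - 13/24*(-2)) + 12)*7 = ((27/8 + 13/12) + 12)*7 = (107/24 + 12)*7 = (395/24)*7 = 2765/24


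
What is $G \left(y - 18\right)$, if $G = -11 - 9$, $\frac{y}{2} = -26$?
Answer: $1400$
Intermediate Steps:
$y = -52$ ($y = 2 \left(-26\right) = -52$)
$G = -20$
$G \left(y - 18\right) = - 20 \left(-52 - 18\right) = \left(-20\right) \left(-70\right) = 1400$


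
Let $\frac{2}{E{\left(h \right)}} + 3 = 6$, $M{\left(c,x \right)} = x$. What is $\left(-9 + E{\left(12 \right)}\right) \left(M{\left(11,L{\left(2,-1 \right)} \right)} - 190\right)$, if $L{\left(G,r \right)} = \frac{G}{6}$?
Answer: $\frac{14225}{9} \approx 1580.6$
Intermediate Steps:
$L{\left(G,r \right)} = \frac{G}{6}$ ($L{\left(G,r \right)} = G \frac{1}{6} = \frac{G}{6}$)
$E{\left(h \right)} = \frac{2}{3}$ ($E{\left(h \right)} = \frac{2}{-3 + 6} = \frac{2}{3}$)
$\left(-9 + E{\left(12 \right)}\right) \left(M{\left(11,L{\left(2,-1 \right)} \right)} - 190\right) = \left(-9 + \frac{2}{3}\right) \left(\frac{1}{6} \cdot 2 - 190\right) = - \frac{25 \left(\frac{1}{3} - 190\right)}{3} = \left(- \frac{25}{3}\right) \left(- \frac{569}{3}\right) = \frac{14225}{9}$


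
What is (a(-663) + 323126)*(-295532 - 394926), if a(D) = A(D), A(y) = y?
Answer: -222647158054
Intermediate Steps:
a(D) = D
(a(-663) + 323126)*(-295532 - 394926) = (-663 + 323126)*(-295532 - 394926) = 322463*(-690458) = -222647158054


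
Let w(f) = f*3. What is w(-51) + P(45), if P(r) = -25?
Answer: -178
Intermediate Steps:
w(f) = 3*f
w(-51) + P(45) = 3*(-51) - 25 = -153 - 25 = -178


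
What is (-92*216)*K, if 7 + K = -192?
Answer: 3954528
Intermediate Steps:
K = -199 (K = -7 - 192 = -199)
(-92*216)*K = -92*216*(-199) = -19872*(-199) = 3954528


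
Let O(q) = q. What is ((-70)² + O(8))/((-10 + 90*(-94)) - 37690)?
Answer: -1227/11540 ≈ -0.10633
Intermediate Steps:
((-70)² + O(8))/((-10 + 90*(-94)) - 37690) = ((-70)² + 8)/((-10 + 90*(-94)) - 37690) = (4900 + 8)/((-10 - 8460) - 37690) = 4908/(-8470 - 37690) = 4908/(-46160) = 4908*(-1/46160) = -1227/11540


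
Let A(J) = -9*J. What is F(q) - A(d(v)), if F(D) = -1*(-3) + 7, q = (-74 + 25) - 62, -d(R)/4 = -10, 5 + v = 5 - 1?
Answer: 370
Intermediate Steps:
v = -1 (v = -5 + (5 - 1) = -5 + 4 = -1)
d(R) = 40 (d(R) = -4*(-10) = 40)
q = -111 (q = -49 - 62 = -111)
F(D) = 10 (F(D) = 3 + 7 = 10)
F(q) - A(d(v)) = 10 - (-9)*40 = 10 - 1*(-360) = 10 + 360 = 370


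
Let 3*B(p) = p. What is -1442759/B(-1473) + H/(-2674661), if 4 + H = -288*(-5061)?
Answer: 3858175565775/1313258551 ≈ 2937.9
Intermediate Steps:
B(p) = p/3
H = 1457564 (H = -4 - 288*(-5061) = -4 + 1457568 = 1457564)
-1442759/B(-1473) + H/(-2674661) = -1442759/((⅓)*(-1473)) + 1457564/(-2674661) = -1442759/(-491) + 1457564*(-1/2674661) = -1442759*(-1/491) - 1457564/2674661 = 1442759/491 - 1457564/2674661 = 3858175565775/1313258551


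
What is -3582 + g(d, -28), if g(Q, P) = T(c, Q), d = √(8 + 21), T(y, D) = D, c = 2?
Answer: -3582 + √29 ≈ -3576.6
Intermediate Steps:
d = √29 ≈ 5.3852
g(Q, P) = Q
-3582 + g(d, -28) = -3582 + √29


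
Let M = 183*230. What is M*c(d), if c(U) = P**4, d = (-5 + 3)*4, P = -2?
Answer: 673440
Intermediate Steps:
d = -8 (d = -2*4 = -8)
M = 42090
c(U) = 16 (c(U) = (-2)**4 = 16)
M*c(d) = 42090*16 = 673440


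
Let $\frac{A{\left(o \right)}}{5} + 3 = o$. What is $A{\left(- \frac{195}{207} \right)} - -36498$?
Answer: $\frac{2517002}{69} \approx 36478.0$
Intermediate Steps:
$A{\left(o \right)} = -15 + 5 o$
$A{\left(- \frac{195}{207} \right)} - -36498 = \left(-15 + 5 \left(- \frac{195}{207}\right)\right) - -36498 = \left(-15 + 5 \left(\left(-195\right) \frac{1}{207}\right)\right) + 36498 = \left(-15 + 5 \left(- \frac{65}{69}\right)\right) + 36498 = \left(-15 - \frac{325}{69}\right) + 36498 = - \frac{1360}{69} + 36498 = \frac{2517002}{69}$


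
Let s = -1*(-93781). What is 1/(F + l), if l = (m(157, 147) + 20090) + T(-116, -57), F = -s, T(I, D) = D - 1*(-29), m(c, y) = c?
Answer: -1/73562 ≈ -1.3594e-5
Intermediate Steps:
T(I, D) = 29 + D (T(I, D) = D + 29 = 29 + D)
s = 93781
F = -93781 (F = -1*93781 = -93781)
l = 20219 (l = (157 + 20090) + (29 - 57) = 20247 - 28 = 20219)
1/(F + l) = 1/(-93781 + 20219) = 1/(-73562) = -1/73562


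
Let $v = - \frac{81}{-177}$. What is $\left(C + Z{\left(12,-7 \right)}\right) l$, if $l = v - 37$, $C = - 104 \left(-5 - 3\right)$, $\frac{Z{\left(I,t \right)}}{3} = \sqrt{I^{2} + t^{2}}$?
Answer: $- \frac{1793792}{59} - \frac{6468 \sqrt{193}}{59} \approx -31926.0$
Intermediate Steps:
$Z{\left(I,t \right)} = 3 \sqrt{I^{2} + t^{2}}$
$v = \frac{27}{59}$ ($v = \left(-81\right) \left(- \frac{1}{177}\right) = \frac{27}{59} \approx 0.45763$)
$C = 832$ ($C = \left(-104\right) \left(-8\right) = 832$)
$l = - \frac{2156}{59}$ ($l = \frac{27}{59} - 37 = - \frac{2156}{59} \approx -36.542$)
$\left(C + Z{\left(12,-7 \right)}\right) l = \left(832 + 3 \sqrt{12^{2} + \left(-7\right)^{2}}\right) \left(- \frac{2156}{59}\right) = \left(832 + 3 \sqrt{144 + 49}\right) \left(- \frac{2156}{59}\right) = \left(832 + 3 \sqrt{193}\right) \left(- \frac{2156}{59}\right) = - \frac{1793792}{59} - \frac{6468 \sqrt{193}}{59}$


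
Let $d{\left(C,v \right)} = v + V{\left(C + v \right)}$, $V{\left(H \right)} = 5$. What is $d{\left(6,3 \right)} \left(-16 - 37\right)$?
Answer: $-424$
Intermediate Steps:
$d{\left(C,v \right)} = 5 + v$ ($d{\left(C,v \right)} = v + 5 = 5 + v$)
$d{\left(6,3 \right)} \left(-16 - 37\right) = \left(5 + 3\right) \left(-16 - 37\right) = 8 \left(-53\right) = -424$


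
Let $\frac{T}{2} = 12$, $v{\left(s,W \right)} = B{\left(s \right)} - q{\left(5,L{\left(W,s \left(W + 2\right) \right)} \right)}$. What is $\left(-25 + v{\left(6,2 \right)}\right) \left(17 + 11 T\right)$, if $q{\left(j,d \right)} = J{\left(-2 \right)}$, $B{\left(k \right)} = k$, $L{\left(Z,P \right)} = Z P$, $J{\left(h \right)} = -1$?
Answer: $-5058$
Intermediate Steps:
$L{\left(Z,P \right)} = P Z$
$q{\left(j,d \right)} = -1$
$v{\left(s,W \right)} = 1 + s$ ($v{\left(s,W \right)} = s - -1 = s + 1 = 1 + s$)
$T = 24$ ($T = 2 \cdot 12 = 24$)
$\left(-25 + v{\left(6,2 \right)}\right) \left(17 + 11 T\right) = \left(-25 + \left(1 + 6\right)\right) \left(17 + 11 \cdot 24\right) = \left(-25 + 7\right) \left(17 + 264\right) = \left(-18\right) 281 = -5058$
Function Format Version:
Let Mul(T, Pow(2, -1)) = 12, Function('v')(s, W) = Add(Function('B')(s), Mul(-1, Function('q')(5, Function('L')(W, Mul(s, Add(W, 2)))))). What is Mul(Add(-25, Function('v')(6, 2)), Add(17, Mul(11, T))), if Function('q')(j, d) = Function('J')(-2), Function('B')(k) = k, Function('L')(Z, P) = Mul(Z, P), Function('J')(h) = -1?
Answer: -5058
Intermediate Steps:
Function('L')(Z, P) = Mul(P, Z)
Function('q')(j, d) = -1
Function('v')(s, W) = Add(1, s) (Function('v')(s, W) = Add(s, Mul(-1, -1)) = Add(s, 1) = Add(1, s))
T = 24 (T = Mul(2, 12) = 24)
Mul(Add(-25, Function('v')(6, 2)), Add(17, Mul(11, T))) = Mul(Add(-25, Add(1, 6)), Add(17, Mul(11, 24))) = Mul(Add(-25, 7), Add(17, 264)) = Mul(-18, 281) = -5058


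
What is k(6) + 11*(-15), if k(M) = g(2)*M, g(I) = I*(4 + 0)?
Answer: -117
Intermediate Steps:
g(I) = 4*I (g(I) = I*4 = 4*I)
k(M) = 8*M (k(M) = (4*2)*M = 8*M)
k(6) + 11*(-15) = 8*6 + 11*(-15) = 48 - 165 = -117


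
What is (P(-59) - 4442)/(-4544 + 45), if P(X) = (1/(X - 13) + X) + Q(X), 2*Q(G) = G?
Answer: 326197/323928 ≈ 1.0070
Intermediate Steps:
Q(G) = G/2
P(X) = 1/(-13 + X) + 3*X/2 (P(X) = (1/(X - 13) + X) + X/2 = (1/(-13 + X) + X) + X/2 = (X + 1/(-13 + X)) + X/2 = 1/(-13 + X) + 3*X/2)
(P(-59) - 4442)/(-4544 + 45) = ((2 - 39*(-59) + 3*(-59)²)/(2*(-13 - 59)) - 4442)/(-4544 + 45) = ((½)*(2 + 2301 + 3*3481)/(-72) - 4442)/(-4499) = ((½)*(-1/72)*(2 + 2301 + 10443) - 4442)*(-1/4499) = ((½)*(-1/72)*12746 - 4442)*(-1/4499) = (-6373/72 - 4442)*(-1/4499) = -326197/72*(-1/4499) = 326197/323928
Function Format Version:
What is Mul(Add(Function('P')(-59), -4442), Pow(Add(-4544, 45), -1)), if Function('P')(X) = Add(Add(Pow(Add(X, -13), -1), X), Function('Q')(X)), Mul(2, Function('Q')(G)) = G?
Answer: Rational(326197, 323928) ≈ 1.0070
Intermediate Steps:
Function('Q')(G) = Mul(Rational(1, 2), G)
Function('P')(X) = Add(Pow(Add(-13, X), -1), Mul(Rational(3, 2), X)) (Function('P')(X) = Add(Add(Pow(Add(X, -13), -1), X), Mul(Rational(1, 2), X)) = Add(Add(Pow(Add(-13, X), -1), X), Mul(Rational(1, 2), X)) = Add(Add(X, Pow(Add(-13, X), -1)), Mul(Rational(1, 2), X)) = Add(Pow(Add(-13, X), -1), Mul(Rational(3, 2), X)))
Mul(Add(Function('P')(-59), -4442), Pow(Add(-4544, 45), -1)) = Mul(Add(Mul(Rational(1, 2), Pow(Add(-13, -59), -1), Add(2, Mul(-39, -59), Mul(3, Pow(-59, 2)))), -4442), Pow(Add(-4544, 45), -1)) = Mul(Add(Mul(Rational(1, 2), Pow(-72, -1), Add(2, 2301, Mul(3, 3481))), -4442), Pow(-4499, -1)) = Mul(Add(Mul(Rational(1, 2), Rational(-1, 72), Add(2, 2301, 10443)), -4442), Rational(-1, 4499)) = Mul(Add(Mul(Rational(1, 2), Rational(-1, 72), 12746), -4442), Rational(-1, 4499)) = Mul(Add(Rational(-6373, 72), -4442), Rational(-1, 4499)) = Mul(Rational(-326197, 72), Rational(-1, 4499)) = Rational(326197, 323928)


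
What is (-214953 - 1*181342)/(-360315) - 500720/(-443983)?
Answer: 71273033957/31994746929 ≈ 2.2276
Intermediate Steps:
(-214953 - 1*181342)/(-360315) - 500720/(-443983) = (-214953 - 181342)*(-1/360315) - 500720*(-1/443983) = -396295*(-1/360315) + 500720/443983 = 79259/72063 + 500720/443983 = 71273033957/31994746929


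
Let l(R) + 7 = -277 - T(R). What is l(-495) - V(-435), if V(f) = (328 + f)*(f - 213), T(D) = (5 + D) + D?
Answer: -68635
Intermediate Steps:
T(D) = 5 + 2*D
V(f) = (-213 + f)*(328 + f) (V(f) = (328 + f)*(-213 + f) = (-213 + f)*(328 + f))
l(R) = -289 - 2*R (l(R) = -7 + (-277 - (5 + 2*R)) = -7 + (-277 + (-5 - 2*R)) = -7 + (-282 - 2*R) = -289 - 2*R)
l(-495) - V(-435) = (-289 - 2*(-495)) - (-69864 + (-435)² + 115*(-435)) = (-289 + 990) - (-69864 + 189225 - 50025) = 701 - 1*69336 = 701 - 69336 = -68635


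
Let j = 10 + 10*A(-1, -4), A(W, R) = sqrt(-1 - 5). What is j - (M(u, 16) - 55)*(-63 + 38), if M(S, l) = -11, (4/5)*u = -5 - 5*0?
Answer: -1640 + 10*I*sqrt(6) ≈ -1640.0 + 24.495*I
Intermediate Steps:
u = -25/4 (u = 5*(-5 - 5*0)/4 = 5*(-5 + 0)/4 = (5/4)*(-5) = -25/4 ≈ -6.2500)
A(W, R) = I*sqrt(6) (A(W, R) = sqrt(-6) = I*sqrt(6))
j = 10 + 10*I*sqrt(6) (j = 10 + 10*(I*sqrt(6)) = 10 + 10*I*sqrt(6) ≈ 10.0 + 24.495*I)
j - (M(u, 16) - 55)*(-63 + 38) = (10 + 10*I*sqrt(6)) - (-11 - 55)*(-63 + 38) = (10 + 10*I*sqrt(6)) - (-66)*(-25) = (10 + 10*I*sqrt(6)) - 1*1650 = (10 + 10*I*sqrt(6)) - 1650 = -1640 + 10*I*sqrt(6)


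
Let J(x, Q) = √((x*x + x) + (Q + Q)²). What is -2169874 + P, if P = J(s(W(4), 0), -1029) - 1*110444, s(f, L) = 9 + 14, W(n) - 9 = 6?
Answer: -2280318 + 2*√1058979 ≈ -2.2783e+6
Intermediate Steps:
W(n) = 15 (W(n) = 9 + 6 = 15)
s(f, L) = 23
J(x, Q) = √(x + x² + 4*Q²) (J(x, Q) = √((x² + x) + (2*Q)²) = √((x + x²) + 4*Q²) = √(x + x² + 4*Q²))
P = -110444 + 2*√1058979 (P = √(23 + 23² + 4*(-1029)²) - 1*110444 = √(23 + 529 + 4*1058841) - 110444 = √(23 + 529 + 4235364) - 110444 = √4235916 - 110444 = 2*√1058979 - 110444 = -110444 + 2*√1058979 ≈ -1.0839e+5)
-2169874 + P = -2169874 + (-110444 + 2*√1058979) = -2280318 + 2*√1058979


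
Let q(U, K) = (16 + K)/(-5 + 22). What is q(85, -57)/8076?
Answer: -41/137292 ≈ -0.00029863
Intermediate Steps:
q(U, K) = 16/17 + K/17 (q(U, K) = (16 + K)/17 = (16 + K)*(1/17) = 16/17 + K/17)
q(85, -57)/8076 = (16/17 + (1/17)*(-57))/8076 = (16/17 - 57/17)*(1/8076) = -41/17*1/8076 = -41/137292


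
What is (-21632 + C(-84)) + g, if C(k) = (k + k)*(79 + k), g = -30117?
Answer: -50909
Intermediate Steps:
C(k) = 2*k*(79 + k) (C(k) = (2*k)*(79 + k) = 2*k*(79 + k))
(-21632 + C(-84)) + g = (-21632 + 2*(-84)*(79 - 84)) - 30117 = (-21632 + 2*(-84)*(-5)) - 30117 = (-21632 + 840) - 30117 = -20792 - 30117 = -50909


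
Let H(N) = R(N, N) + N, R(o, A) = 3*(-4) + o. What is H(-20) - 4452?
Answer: -4504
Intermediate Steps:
R(o, A) = -12 + o
H(N) = -12 + 2*N (H(N) = (-12 + N) + N = -12 + 2*N)
H(-20) - 4452 = (-12 + 2*(-20)) - 4452 = (-12 - 40) - 4452 = -52 - 4452 = -4504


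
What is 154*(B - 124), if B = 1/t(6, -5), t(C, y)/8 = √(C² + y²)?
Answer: -19096 + 77*√61/244 ≈ -19094.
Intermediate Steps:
t(C, y) = 8*√(C² + y²)
B = √61/488 (B = 1/(8*√(6² + (-5)²)) = 1/(8*√(36 + 25)) = 1/(8*√61) = √61/488 ≈ 0.016005)
154*(B - 124) = 154*(√61/488 - 124) = 154*(-124 + √61/488) = -19096 + 77*√61/244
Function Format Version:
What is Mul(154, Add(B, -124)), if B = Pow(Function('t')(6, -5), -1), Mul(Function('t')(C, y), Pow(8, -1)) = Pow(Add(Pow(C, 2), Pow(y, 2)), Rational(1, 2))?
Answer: Add(-19096, Mul(Rational(77, 244), Pow(61, Rational(1, 2)))) ≈ -19094.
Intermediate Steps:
Function('t')(C, y) = Mul(8, Pow(Add(Pow(C, 2), Pow(y, 2)), Rational(1, 2)))
B = Mul(Rational(1, 488), Pow(61, Rational(1, 2))) (B = Pow(Mul(8, Pow(Add(Pow(6, 2), Pow(-5, 2)), Rational(1, 2))), -1) = Pow(Mul(8, Pow(Add(36, 25), Rational(1, 2))), -1) = Pow(Mul(8, Pow(61, Rational(1, 2))), -1) = Mul(Rational(1, 488), Pow(61, Rational(1, 2))) ≈ 0.016005)
Mul(154, Add(B, -124)) = Mul(154, Add(Mul(Rational(1, 488), Pow(61, Rational(1, 2))), -124)) = Mul(154, Add(-124, Mul(Rational(1, 488), Pow(61, Rational(1, 2))))) = Add(-19096, Mul(Rational(77, 244), Pow(61, Rational(1, 2))))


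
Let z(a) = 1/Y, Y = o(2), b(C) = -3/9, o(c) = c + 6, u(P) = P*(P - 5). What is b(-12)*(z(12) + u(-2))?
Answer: -113/24 ≈ -4.7083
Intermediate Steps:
u(P) = P*(-5 + P)
o(c) = 6 + c
b(C) = -⅓ (b(C) = -3*⅑ = -⅓)
Y = 8 (Y = 6 + 2 = 8)
z(a) = ⅛ (z(a) = 1/8 = ⅛)
b(-12)*(z(12) + u(-2)) = -(⅛ - 2*(-5 - 2))/3 = -(⅛ - 2*(-7))/3 = -(⅛ + 14)/3 = -⅓*113/8 = -113/24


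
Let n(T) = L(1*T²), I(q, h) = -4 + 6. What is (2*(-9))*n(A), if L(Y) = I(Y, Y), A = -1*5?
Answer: -36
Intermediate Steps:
I(q, h) = 2
A = -5
L(Y) = 2
n(T) = 2
(2*(-9))*n(A) = (2*(-9))*2 = -18*2 = -36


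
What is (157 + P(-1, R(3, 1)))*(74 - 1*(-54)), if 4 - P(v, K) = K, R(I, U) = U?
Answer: 20480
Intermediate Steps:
P(v, K) = 4 - K
(157 + P(-1, R(3, 1)))*(74 - 1*(-54)) = (157 + (4 - 1*1))*(74 - 1*(-54)) = (157 + (4 - 1))*(74 + 54) = (157 + 3)*128 = 160*128 = 20480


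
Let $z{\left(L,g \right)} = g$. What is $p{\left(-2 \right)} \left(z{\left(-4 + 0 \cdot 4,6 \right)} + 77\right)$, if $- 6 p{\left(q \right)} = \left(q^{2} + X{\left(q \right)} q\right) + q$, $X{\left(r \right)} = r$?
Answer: $-83$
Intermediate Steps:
$p{\left(q \right)} = - \frac{q^{2}}{3} - \frac{q}{6}$ ($p{\left(q \right)} = - \frac{\left(q^{2} + q q\right) + q}{6} = - \frac{\left(q^{2} + q^{2}\right) + q}{6} = - \frac{2 q^{2} + q}{6} = - \frac{q + 2 q^{2}}{6} = - \frac{q^{2}}{3} - \frac{q}{6}$)
$p{\left(-2 \right)} \left(z{\left(-4 + 0 \cdot 4,6 \right)} + 77\right) = \left(- \frac{1}{6}\right) \left(-2\right) \left(1 + 2 \left(-2\right)\right) \left(6 + 77\right) = \left(- \frac{1}{6}\right) \left(-2\right) \left(1 - 4\right) 83 = \left(- \frac{1}{6}\right) \left(-2\right) \left(-3\right) 83 = \left(-1\right) 83 = -83$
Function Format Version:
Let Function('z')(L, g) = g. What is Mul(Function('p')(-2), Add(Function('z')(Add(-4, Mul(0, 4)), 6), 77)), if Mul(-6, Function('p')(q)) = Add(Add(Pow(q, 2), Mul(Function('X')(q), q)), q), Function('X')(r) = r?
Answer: -83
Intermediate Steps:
Function('p')(q) = Add(Mul(Rational(-1, 3), Pow(q, 2)), Mul(Rational(-1, 6), q)) (Function('p')(q) = Mul(Rational(-1, 6), Add(Add(Pow(q, 2), Mul(q, q)), q)) = Mul(Rational(-1, 6), Add(Add(Pow(q, 2), Pow(q, 2)), q)) = Mul(Rational(-1, 6), Add(Mul(2, Pow(q, 2)), q)) = Mul(Rational(-1, 6), Add(q, Mul(2, Pow(q, 2)))) = Add(Mul(Rational(-1, 3), Pow(q, 2)), Mul(Rational(-1, 6), q)))
Mul(Function('p')(-2), Add(Function('z')(Add(-4, Mul(0, 4)), 6), 77)) = Mul(Mul(Rational(-1, 6), -2, Add(1, Mul(2, -2))), Add(6, 77)) = Mul(Mul(Rational(-1, 6), -2, Add(1, -4)), 83) = Mul(Mul(Rational(-1, 6), -2, -3), 83) = Mul(-1, 83) = -83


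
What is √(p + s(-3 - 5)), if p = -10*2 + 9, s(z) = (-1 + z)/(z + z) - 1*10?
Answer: I*√327/4 ≈ 4.5208*I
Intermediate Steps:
s(z) = -10 + (-1 + z)/(2*z) (s(z) = (-1 + z)/((2*z)) - 10 = (-1 + z)*(1/(2*z)) - 10 = (-1 + z)/(2*z) - 10 = -10 + (-1 + z)/(2*z))
p = -11 (p = -20 + 9 = -11)
√(p + s(-3 - 5)) = √(-11 + (-1 - 19*(-3 - 5))/(2*(-3 - 5))) = √(-11 + (½)*(-1 - 19*(-8))/(-8)) = √(-11 + (½)*(-⅛)*(-1 + 152)) = √(-11 + (½)*(-⅛)*151) = √(-11 - 151/16) = √(-327/16) = I*√327/4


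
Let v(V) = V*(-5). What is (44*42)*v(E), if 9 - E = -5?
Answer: -129360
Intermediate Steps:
E = 14 (E = 9 - 1*(-5) = 9 + 5 = 14)
v(V) = -5*V
(44*42)*v(E) = (44*42)*(-5*14) = 1848*(-70) = -129360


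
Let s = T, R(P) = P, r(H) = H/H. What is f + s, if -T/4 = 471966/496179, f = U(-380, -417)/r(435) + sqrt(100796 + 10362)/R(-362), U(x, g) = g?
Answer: -69598169/165393 - sqrt(111158)/362 ≈ -421.73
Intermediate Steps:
r(H) = 1
f = -417 - sqrt(111158)/362 (f = -417/1 + sqrt(100796 + 10362)/(-362) = -417*1 + sqrt(111158)*(-1/362) = -417 - sqrt(111158)/362 ≈ -417.92)
T = -629288/165393 (T = -1887864/496179 = -4*157322/165393 = -629288/165393 ≈ -3.8048)
s = -629288/165393 ≈ -3.8048
f + s = (-417 - sqrt(111158)/362) - 629288/165393 = -69598169/165393 - sqrt(111158)/362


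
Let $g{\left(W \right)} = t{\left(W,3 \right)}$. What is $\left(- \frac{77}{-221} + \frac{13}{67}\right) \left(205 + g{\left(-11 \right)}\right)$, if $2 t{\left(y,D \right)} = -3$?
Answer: $\frac{1634512}{14807} \approx 110.39$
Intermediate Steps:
$t{\left(y,D \right)} = - \frac{3}{2}$ ($t{\left(y,D \right)} = \frac{1}{2} \left(-3\right) = - \frac{3}{2}$)
$g{\left(W \right)} = - \frac{3}{2}$
$\left(- \frac{77}{-221} + \frac{13}{67}\right) \left(205 + g{\left(-11 \right)}\right) = \left(- \frac{77}{-221} + \frac{13}{67}\right) \left(205 - \frac{3}{2}\right) = \left(\left(-77\right) \left(- \frac{1}{221}\right) + 13 \cdot \frac{1}{67}\right) \frac{407}{2} = \left(\frac{77}{221} + \frac{13}{67}\right) \frac{407}{2} = \frac{8032}{14807} \cdot \frac{407}{2} = \frac{1634512}{14807}$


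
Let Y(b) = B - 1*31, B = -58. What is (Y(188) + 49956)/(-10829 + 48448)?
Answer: 49867/37619 ≈ 1.3256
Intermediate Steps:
Y(b) = -89 (Y(b) = -58 - 1*31 = -58 - 31 = -89)
(Y(188) + 49956)/(-10829 + 48448) = (-89 + 49956)/(-10829 + 48448) = 49867/37619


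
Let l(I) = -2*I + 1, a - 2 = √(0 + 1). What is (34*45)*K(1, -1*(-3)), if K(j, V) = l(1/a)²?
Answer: 170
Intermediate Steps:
a = 3 (a = 2 + √(0 + 1) = 2 + √1 = 2 + 1 = 3)
l(I) = 1 - 2*I
K(j, V) = ⅑ (K(j, V) = (1 - 2/3)² = (1 - 2*⅓)² = (1 - ⅔)² = (⅓)² = ⅑)
(34*45)*K(1, -1*(-3)) = (34*45)*(⅑) = 1530*(⅑) = 170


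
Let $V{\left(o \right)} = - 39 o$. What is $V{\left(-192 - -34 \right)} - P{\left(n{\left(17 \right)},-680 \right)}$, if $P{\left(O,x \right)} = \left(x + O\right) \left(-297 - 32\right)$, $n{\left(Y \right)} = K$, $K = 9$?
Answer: $-214597$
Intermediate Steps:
$n{\left(Y \right)} = 9$
$P{\left(O,x \right)} = - 329 O - 329 x$ ($P{\left(O,x \right)} = \left(O + x\right) \left(-329\right) = - 329 O - 329 x$)
$V{\left(-192 - -34 \right)} - P{\left(n{\left(17 \right)},-680 \right)} = - 39 \left(-192 - -34\right) - \left(\left(-329\right) 9 - -223720\right) = - 39 \left(-192 + 34\right) - \left(-2961 + 223720\right) = \left(-39\right) \left(-158\right) - 220759 = 6162 - 220759 = -214597$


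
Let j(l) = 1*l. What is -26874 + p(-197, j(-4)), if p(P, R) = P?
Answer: -27071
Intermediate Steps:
j(l) = l
-26874 + p(-197, j(-4)) = -26874 - 197 = -27071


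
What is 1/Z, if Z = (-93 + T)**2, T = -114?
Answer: 1/42849 ≈ 2.3338e-5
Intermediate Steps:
Z = 42849 (Z = (-93 - 114)**2 = (-207)**2 = 42849)
1/Z = 1/42849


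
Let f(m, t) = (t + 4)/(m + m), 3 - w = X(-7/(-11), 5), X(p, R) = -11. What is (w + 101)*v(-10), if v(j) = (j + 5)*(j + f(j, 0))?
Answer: 5865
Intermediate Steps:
w = 14 (w = 3 - 1*(-11) = 3 + 11 = 14)
f(m, t) = (4 + t)/(2*m) (f(m, t) = (4 + t)/((2*m)) = (4 + t)*(1/(2*m)) = (4 + t)/(2*m))
v(j) = (5 + j)*(j + 2/j) (v(j) = (j + 5)*(j + (4 + 0)/(2*j)) = (5 + j)*(j + (½)*4/j) = (5 + j)*(j + 2/j))
(w + 101)*v(-10) = (14 + 101)*(2 + (-10)² + 5*(-10) + 10/(-10)) = 115*(2 + 100 - 50 + 10*(-⅒)) = 115*(2 + 100 - 50 - 1) = 115*51 = 5865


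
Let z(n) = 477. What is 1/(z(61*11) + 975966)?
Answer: 1/976443 ≈ 1.0241e-6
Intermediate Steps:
1/(z(61*11) + 975966) = 1/(477 + 975966) = 1/976443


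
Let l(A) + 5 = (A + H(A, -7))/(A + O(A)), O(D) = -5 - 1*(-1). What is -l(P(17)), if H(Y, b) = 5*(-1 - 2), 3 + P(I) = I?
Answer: 51/10 ≈ 5.1000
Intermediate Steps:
P(I) = -3 + I
H(Y, b) = -15 (H(Y, b) = 5*(-3) = -15)
O(D) = -4 (O(D) = -5 + 1 = -4)
l(A) = -5 + (-15 + A)/(-4 + A) (l(A) = -5 + (A - 15)/(A - 4) = -5 + (-15 + A)/(-4 + A))
-l(P(17)) = -(5 - 4*(-3 + 17))/(-4 + (-3 + 17)) = -(5 - 4*14)/(-4 + 14) = -(5 - 56)/10 = -(-51)/10 = -1*(-51/10) = 51/10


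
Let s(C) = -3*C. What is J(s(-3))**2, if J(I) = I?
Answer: 81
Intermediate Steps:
J(s(-3))**2 = (-3*(-3))**2 = 9**2 = 81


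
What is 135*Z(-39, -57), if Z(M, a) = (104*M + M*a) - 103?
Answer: -261360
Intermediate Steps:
Z(M, a) = -103 + 104*M + M*a
135*Z(-39, -57) = 135*(-103 + 104*(-39) - 39*(-57)) = 135*(-103 - 4056 + 2223) = 135*(-1936) = -261360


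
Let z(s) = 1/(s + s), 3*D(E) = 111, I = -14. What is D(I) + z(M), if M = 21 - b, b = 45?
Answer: 1775/48 ≈ 36.979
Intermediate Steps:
D(E) = 37 (D(E) = (1/3)*111 = 37)
M = -24 (M = 21 - 1*45 = 21 - 45 = -24)
z(s) = 1/(2*s)
D(I) + z(M) = 37 + (1/2)/(-24) = 37 + (1/2)*(-1/24) = 37 - 1/48 = 1775/48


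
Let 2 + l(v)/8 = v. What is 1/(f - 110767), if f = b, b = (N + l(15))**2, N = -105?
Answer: -1/110766 ≈ -9.0280e-6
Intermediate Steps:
l(v) = -16 + 8*v
b = 1 (b = (-105 + (-16 + 8*15))**2 = (-105 + (-16 + 120))**2 = (-105 + 104)**2 = (-1)**2 = 1)
f = 1
1/(f - 110767) = 1/(1 - 110767) = 1/(-110766) = -1/110766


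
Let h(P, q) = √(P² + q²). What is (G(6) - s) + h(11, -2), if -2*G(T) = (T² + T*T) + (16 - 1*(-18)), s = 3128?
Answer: -3181 + 5*√5 ≈ -3169.8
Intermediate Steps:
G(T) = -17 - T² (G(T) = -((T² + T*T) + (16 - 1*(-18)))/2 = -((T² + T²) + (16 + 18))/2 = -(2*T² + 34)/2 = -(34 + 2*T²)/2 = -17 - T²)
(G(6) - s) + h(11, -2) = ((-17 - 1*6²) - 1*3128) + √(11² + (-2)²) = ((-17 - 1*36) - 3128) + √(121 + 4) = ((-17 - 36) - 3128) + √125 = (-53 - 3128) + 5*√5 = -3181 + 5*√5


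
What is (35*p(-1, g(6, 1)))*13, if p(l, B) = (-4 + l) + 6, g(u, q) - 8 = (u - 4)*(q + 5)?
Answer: 455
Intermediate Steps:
g(u, q) = 8 + (-4 + u)*(5 + q) (g(u, q) = 8 + (u - 4)*(q + 5) = 8 + (-4 + u)*(5 + q))
p(l, B) = 2 + l
(35*p(-1, g(6, 1)))*13 = (35*(2 - 1))*13 = (35*1)*13 = 35*13 = 455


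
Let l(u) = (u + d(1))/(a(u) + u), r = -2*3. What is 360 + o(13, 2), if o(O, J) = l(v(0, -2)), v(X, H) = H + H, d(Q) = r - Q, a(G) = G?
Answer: 2891/8 ≈ 361.38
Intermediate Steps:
r = -6
d(Q) = -6 - Q
v(X, H) = 2*H
l(u) = (-7 + u)/(2*u) (l(u) = (u + (-6 - 1*1))/(u + u) = (u + (-6 - 1))/((2*u)) = (u - 7)*(1/(2*u)) = (-7 + u)*(1/(2*u)) = (-7 + u)/(2*u))
o(O, J) = 11/8 (o(O, J) = (-7 + 2*(-2))/(2*((2*(-2)))) = (1/2)*(-7 - 4)/(-4) = (1/2)*(-1/4)*(-11) = 11/8)
360 + o(13, 2) = 360 + 11/8 = 2891/8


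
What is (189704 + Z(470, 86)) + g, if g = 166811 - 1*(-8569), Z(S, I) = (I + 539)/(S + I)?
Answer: 202987329/556 ≈ 3.6509e+5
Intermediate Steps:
Z(S, I) = (539 + I)/(I + S)
g = 175380 (g = 166811 + 8569 = 175380)
(189704 + Z(470, 86)) + g = (189704 + (539 + 86)/(86 + 470)) + 175380 = (189704 + 625/556) + 175380 = 105476049/556 + 175380 = 202987329/556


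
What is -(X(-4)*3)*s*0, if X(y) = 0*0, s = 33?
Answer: 0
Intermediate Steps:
X(y) = 0
-(X(-4)*3)*s*0 = -(0*3)*33*0 = -0*33*0 = -0*0 = -1*0 = 0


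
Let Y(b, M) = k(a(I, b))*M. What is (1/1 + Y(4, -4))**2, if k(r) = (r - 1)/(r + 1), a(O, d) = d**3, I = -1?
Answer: 34969/4225 ≈ 8.2767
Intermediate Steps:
k(r) = (-1 + r)/(1 + r)
Y(b, M) = M*(-1 + b**3)/(1 + b**3) (Y(b, M) = ((-1 + b**3)/(1 + b**3))*M = M*(-1 + b**3)/(1 + b**3))
(1/1 + Y(4, -4))**2 = (1/1 - 4*(-1 + 4**3)/(1 + 4**3))**2 = (1 - 4*(-1 + 64)/(1 + 64))**2 = (1 - 4*63/65)**2 = (1 - 4*1/65*63)**2 = (1 - 252/65)**2 = (-187/65)**2 = 34969/4225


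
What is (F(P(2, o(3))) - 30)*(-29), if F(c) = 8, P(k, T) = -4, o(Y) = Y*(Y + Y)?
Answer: 638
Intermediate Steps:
o(Y) = 2*Y² (o(Y) = Y*(2*Y) = 2*Y²)
(F(P(2, o(3))) - 30)*(-29) = (8 - 30)*(-29) = -22*(-29) = 638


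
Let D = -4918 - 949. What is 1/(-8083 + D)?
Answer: -1/13950 ≈ -7.1685e-5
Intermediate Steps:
D = -5867
1/(-8083 + D) = 1/(-8083 - 5867) = 1/(-13950) = -1/13950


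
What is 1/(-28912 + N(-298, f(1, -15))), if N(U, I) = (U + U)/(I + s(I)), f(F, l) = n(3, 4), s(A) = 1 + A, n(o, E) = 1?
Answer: -3/87332 ≈ -3.4352e-5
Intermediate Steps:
f(F, l) = 1
N(U, I) = 2*U/(1 + 2*I) (N(U, I) = (U + U)/(I + (1 + I)) = (2*U)/(1 + 2*I) = 2*U/(1 + 2*I))
1/(-28912 + N(-298, f(1, -15))) = 1/(-28912 + 2*(-298)/(1 + 2*1)) = 1/(-28912 + 2*(-298)/(1 + 2)) = 1/(-28912 + 2*(-298)/3) = 1/(-28912 + 2*(-298)*(⅓)) = 1/(-28912 - 596/3) = 1/(-87332/3) = -3/87332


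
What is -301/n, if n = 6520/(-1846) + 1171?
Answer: -39689/153939 ≈ -0.25782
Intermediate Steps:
n = 1077573/923 (n = 6520*(-1/1846) + 1171 = -3260/923 + 1171 = 1077573/923 ≈ 1167.5)
-301/n = -301/1077573/923 = -301*923/1077573 = -39689/153939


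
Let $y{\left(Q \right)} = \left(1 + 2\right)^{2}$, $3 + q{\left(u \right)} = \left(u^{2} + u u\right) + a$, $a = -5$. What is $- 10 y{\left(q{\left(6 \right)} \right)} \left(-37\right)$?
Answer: $3330$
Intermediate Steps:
$q{\left(u \right)} = -8 + 2 u^{2}$ ($q{\left(u \right)} = -3 - \left(5 - u^{2} - u u\right) = -3 + \left(\left(u^{2} + u^{2}\right) - 5\right) = -3 + \left(2 u^{2} - 5\right) = -3 + \left(-5 + 2 u^{2}\right) = -8 + 2 u^{2}$)
$y{\left(Q \right)} = 9$ ($y{\left(Q \right)} = 3^{2} = 9$)
$- 10 y{\left(q{\left(6 \right)} \right)} \left(-37\right) = \left(-10\right) 9 \left(-37\right) = \left(-90\right) \left(-37\right) = 3330$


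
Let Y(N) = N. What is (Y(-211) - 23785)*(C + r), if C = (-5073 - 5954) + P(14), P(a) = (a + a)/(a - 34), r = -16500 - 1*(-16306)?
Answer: 1346463552/5 ≈ 2.6929e+8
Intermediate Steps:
r = -194 (r = -16500 + 16306 = -194)
P(a) = 2*a/(-34 + a) (P(a) = (2*a)/(-34 + a) = 2*a/(-34 + a))
C = -55142/5 (C = (-5073 - 5954) + 2*14/(-34 + 14) = -11027 + 2*14/(-20) = -11027 + 2*14*(-1/20) = -11027 - 7/5 = -55142/5 ≈ -11028.)
(Y(-211) - 23785)*(C + r) = (-211 - 23785)*(-55142/5 - 194) = -23996*(-56112/5) = 1346463552/5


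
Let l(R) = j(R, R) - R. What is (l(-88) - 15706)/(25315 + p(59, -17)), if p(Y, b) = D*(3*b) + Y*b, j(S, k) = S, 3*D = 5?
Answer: -15706/24227 ≈ -0.64828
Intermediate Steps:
D = 5/3 (D = (1/3)*5 = 5/3 ≈ 1.6667)
p(Y, b) = 5*b + Y*b (p(Y, b) = 5*(3*b)/3 + Y*b = 5*b + Y*b)
l(R) = 0 (l(R) = R - R = 0)
(l(-88) - 15706)/(25315 + p(59, -17)) = (0 - 15706)/(25315 - 17*(5 + 59)) = -15706/(25315 - 17*64) = -15706/(25315 - 1088) = -15706/24227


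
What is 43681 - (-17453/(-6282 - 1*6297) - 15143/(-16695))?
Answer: 436800376913/10000305 ≈ 43679.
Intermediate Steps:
43681 - (-17453/(-6282 - 1*6297) - 15143/(-16695)) = 43681 - (-17453/(-6282 - 6297) - 15143*(-1/16695)) = 43681 - (-17453/(-12579) + 15143/16695) = 43681 - (-17453*(-1/12579) + 15143/16695) = 43681 - (17453/12579 + 15143/16695) = 43681 - 1*22945792/10000305 = 43681 - 22945792/10000305 = 436800376913/10000305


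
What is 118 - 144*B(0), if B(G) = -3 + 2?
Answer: 262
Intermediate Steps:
B(G) = -1
118 - 144*B(0) = 118 - 144*(-1) = 118 + 144 = 262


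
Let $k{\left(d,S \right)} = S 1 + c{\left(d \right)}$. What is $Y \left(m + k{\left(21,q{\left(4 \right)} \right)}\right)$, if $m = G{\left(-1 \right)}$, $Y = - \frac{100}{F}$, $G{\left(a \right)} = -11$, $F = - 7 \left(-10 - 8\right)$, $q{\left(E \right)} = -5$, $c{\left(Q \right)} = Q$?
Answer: $- \frac{250}{63} \approx -3.9683$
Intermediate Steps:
$k{\left(d,S \right)} = S + d$ ($k{\left(d,S \right)} = S 1 + d = S + d$)
$F = 126$ ($F = \left(-7\right) \left(-18\right) = 126$)
$Y = - \frac{50}{63}$ ($Y = - \frac{100}{126} = \left(-100\right) \frac{1}{126} = - \frac{50}{63} \approx -0.79365$)
$m = -11$
$Y \left(m + k{\left(21,q{\left(4 \right)} \right)}\right) = - \frac{50 \left(-11 + \left(-5 + 21\right)\right)}{63} = - \frac{50 \left(-11 + 16\right)}{63} = \left(- \frac{50}{63}\right) 5 = - \frac{250}{63}$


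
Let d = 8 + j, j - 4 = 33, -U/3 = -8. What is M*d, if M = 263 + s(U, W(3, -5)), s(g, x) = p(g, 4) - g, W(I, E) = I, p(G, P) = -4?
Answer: 10575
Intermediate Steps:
U = 24 (U = -3*(-8) = 24)
s(g, x) = -4 - g
j = 37 (j = 4 + 33 = 37)
d = 45 (d = 8 + 37 = 45)
M = 235 (M = 263 + (-4 - 1*24) = 263 + (-4 - 24) = 263 - 28 = 235)
M*d = 235*45 = 10575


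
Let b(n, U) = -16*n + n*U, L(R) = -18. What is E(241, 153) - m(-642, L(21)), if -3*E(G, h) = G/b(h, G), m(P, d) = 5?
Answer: -516616/103275 ≈ -5.0023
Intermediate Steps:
b(n, U) = -16*n + U*n
E(G, h) = -G/(3*h*(-16 + G)) (E(G, h) = -G/(3*(h*(-16 + G))) = -G*1/(h*(-16 + G))/3 = -G/(3*h*(-16 + G)))
E(241, 153) - m(-642, L(21)) = -⅓*241/(153*(-16 + 241)) - 1*5 = -⅓*241*1/153/225 - 5 = -⅓*241*1/153*1/225 - 5 = -241/103275 - 5 = -516616/103275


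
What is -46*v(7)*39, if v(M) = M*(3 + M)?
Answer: -125580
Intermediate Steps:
-46*v(7)*39 = -322*(3 + 7)*39 = -322*10*39 = -46*70*39 = -3220*39 = -125580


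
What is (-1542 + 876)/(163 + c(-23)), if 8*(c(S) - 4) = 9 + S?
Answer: -2664/661 ≈ -4.0303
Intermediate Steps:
c(S) = 41/8 + S/8 (c(S) = 4 + (9 + S)/8 = 4 + (9/8 + S/8) = 41/8 + S/8)
(-1542 + 876)/(163 + c(-23)) = (-1542 + 876)/(163 + (41/8 + (1/8)*(-23))) = -666/(163 + (41/8 - 23/8)) = -666/(163 + 9/4) = -666/661/4 = -666*4/661 = -2664/661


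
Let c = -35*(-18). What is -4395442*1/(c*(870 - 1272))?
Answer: 2197721/126630 ≈ 17.355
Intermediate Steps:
c = 630
-4395442*1/(c*(870 - 1272)) = -4395442*1/(630*(870 - 1272)) = -4395442/((-402*630)) = -4395442/(-253260) = -4395442*(-1/253260) = 2197721/126630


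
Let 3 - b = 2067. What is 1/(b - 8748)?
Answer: -1/10812 ≈ -9.2490e-5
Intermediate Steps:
b = -2064 (b = 3 - 1*2067 = 3 - 2067 = -2064)
1/(b - 8748) = 1/(-2064 - 8748) = 1/(-10812) = -1/10812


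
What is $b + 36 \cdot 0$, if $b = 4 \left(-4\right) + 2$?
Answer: $-14$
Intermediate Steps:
$b = -14$ ($b = -16 + 2 = -14$)
$b + 36 \cdot 0 = -14 + 36 \cdot 0 = -14 + 0 = -14$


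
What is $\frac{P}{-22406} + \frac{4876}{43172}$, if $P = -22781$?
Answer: $\frac{273188247}{241827958} \approx 1.1297$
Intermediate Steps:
$\frac{P}{-22406} + \frac{4876}{43172} = - \frac{22781}{-22406} + \frac{4876}{43172} = \left(-22781\right) \left(- \frac{1}{22406}\right) + 4876 \cdot \frac{1}{43172} = \frac{22781}{22406} + \frac{1219}{10793} = \frac{273188247}{241827958}$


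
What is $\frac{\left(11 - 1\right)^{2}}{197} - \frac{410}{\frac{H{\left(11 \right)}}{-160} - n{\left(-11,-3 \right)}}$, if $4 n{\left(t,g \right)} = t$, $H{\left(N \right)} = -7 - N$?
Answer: $- \frac{6438700}{45113} \approx -142.72$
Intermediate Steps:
$n{\left(t,g \right)} = \frac{t}{4}$
$\frac{\left(11 - 1\right)^{2}}{197} - \frac{410}{\frac{H{\left(11 \right)}}{-160} - n{\left(-11,-3 \right)}} = \frac{\left(11 - 1\right)^{2}}{197} - \frac{410}{\frac{-7 - 11}{-160} - \frac{1}{4} \left(-11\right)} = 10^{2} \cdot \frac{1}{197} - \frac{410}{\left(-7 - 11\right) \left(- \frac{1}{160}\right) - - \frac{11}{4}} = 100 \cdot \frac{1}{197} - \frac{410}{\left(-18\right) \left(- \frac{1}{160}\right) + \frac{11}{4}} = \frac{100}{197} - \frac{410}{\frac{9}{80} + \frac{11}{4}} = \frac{100}{197} - \frac{410}{\frac{229}{80}} = \frac{100}{197} - \frac{32800}{229} = - \frac{6438700}{45113}$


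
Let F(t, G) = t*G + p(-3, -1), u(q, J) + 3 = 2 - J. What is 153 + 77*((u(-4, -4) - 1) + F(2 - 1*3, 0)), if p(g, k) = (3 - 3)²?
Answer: 307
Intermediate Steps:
p(g, k) = 0 (p(g, k) = 0² = 0)
u(q, J) = -1 - J (u(q, J) = -3 + (2 - J) = -1 - J)
F(t, G) = G*t (F(t, G) = t*G + 0 = G*t + 0 = G*t)
153 + 77*((u(-4, -4) - 1) + F(2 - 1*3, 0)) = 153 + 77*(((-1 - 1*(-4)) - 1) + 0*(2 - 1*3)) = 153 + 77*(((-1 + 4) - 1) + 0*(2 - 3)) = 153 + 77*((3 - 1) + 0*(-1)) = 153 + 77*(2 + 0) = 153 + 77*2 = 153 + 154 = 307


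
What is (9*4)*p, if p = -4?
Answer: -144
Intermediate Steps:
(9*4)*p = (9*4)*(-4) = 36*(-4) = -144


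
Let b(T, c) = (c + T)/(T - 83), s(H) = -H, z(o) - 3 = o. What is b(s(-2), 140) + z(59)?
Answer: 4880/81 ≈ 60.247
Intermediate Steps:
z(o) = 3 + o
b(T, c) = (T + c)/(-83 + T)
b(s(-2), 140) + z(59) = (-1*(-2) + 140)/(-83 - 1*(-2)) + (3 + 59) = (2 + 140)/(-83 + 2) + 62 = 142/(-81) + 62 = -1/81*142 + 62 = -142/81 + 62 = 4880/81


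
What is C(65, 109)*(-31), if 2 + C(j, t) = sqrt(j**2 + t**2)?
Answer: 62 - 31*sqrt(16106) ≈ -3872.2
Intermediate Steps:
C(j, t) = -2 + sqrt(j**2 + t**2)
C(65, 109)*(-31) = (-2 + sqrt(65**2 + 109**2))*(-31) = (-2 + sqrt(4225 + 11881))*(-31) = (-2 + sqrt(16106))*(-31) = 62 - 31*sqrt(16106)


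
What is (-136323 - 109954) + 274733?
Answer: 28456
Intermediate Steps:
(-136323 - 109954) + 274733 = -246277 + 274733 = 28456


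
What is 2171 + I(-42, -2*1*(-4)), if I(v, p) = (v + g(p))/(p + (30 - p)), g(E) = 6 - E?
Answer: 32543/15 ≈ 2169.5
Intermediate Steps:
I(v, p) = ⅕ - p/30 + v/30 (I(v, p) = (v + (6 - p))/(p + (30 - p)) = (6 + v - p)/30 = (6 + v - p)*(1/30) = ⅕ - p/30 + v/30)
2171 + I(-42, -2*1*(-4)) = 2171 + (⅕ - (-2*1)*(-4)/30 + (1/30)*(-42)) = 2171 + (⅕ - (-1)*(-4)/15 - 7/5) = 2171 + (⅕ - 1/30*8 - 7/5) = 2171 + (⅕ - 4/15 - 7/5) = 2171 - 22/15 = 32543/15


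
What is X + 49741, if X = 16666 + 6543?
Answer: 72950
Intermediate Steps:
X = 23209
X + 49741 = 23209 + 49741 = 72950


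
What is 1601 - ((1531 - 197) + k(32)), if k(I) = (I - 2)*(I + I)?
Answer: -1653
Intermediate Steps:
k(I) = 2*I*(-2 + I) (k(I) = (-2 + I)*(2*I) = 2*I*(-2 + I))
1601 - ((1531 - 197) + k(32)) = 1601 - ((1531 - 197) + 2*32*(-2 + 32)) = 1601 - (1334 + 2*32*30) = 1601 - (1334 + 1920) = 1601 - 1*3254 = 1601 - 3254 = -1653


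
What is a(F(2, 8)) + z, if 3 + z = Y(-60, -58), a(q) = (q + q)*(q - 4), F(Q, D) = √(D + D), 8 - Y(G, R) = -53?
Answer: 58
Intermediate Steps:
Y(G, R) = 61 (Y(G, R) = 8 - 1*(-53) = 8 + 53 = 61)
F(Q, D) = √2*√D (F(Q, D) = √(2*D) = √2*√D)
a(q) = 2*q*(-4 + q) (a(q) = (2*q)*(-4 + q) = 2*q*(-4 + q))
z = 58 (z = -3 + 61 = 58)
a(F(2, 8)) + z = 2*(√2*√8)*(-4 + √2*√8) + 58 = 2*(√2*(2*√2))*(-4 + √2*(2*√2)) + 58 = 2*4*(-4 + 4) + 58 = 2*4*0 + 58 = 0 + 58 = 58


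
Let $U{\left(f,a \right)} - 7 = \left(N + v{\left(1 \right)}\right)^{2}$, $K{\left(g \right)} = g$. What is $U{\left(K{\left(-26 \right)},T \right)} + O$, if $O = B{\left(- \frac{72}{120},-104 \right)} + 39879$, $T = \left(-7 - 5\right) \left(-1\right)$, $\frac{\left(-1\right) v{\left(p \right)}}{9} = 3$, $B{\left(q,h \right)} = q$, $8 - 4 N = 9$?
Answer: $\frac{3250237}{80} \approx 40628.0$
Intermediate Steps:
$N = - \frac{1}{4}$ ($N = 2 - \frac{9}{4} = - \frac{1}{4} \approx -0.25$)
$v{\left(p \right)} = -27$ ($v{\left(p \right)} = \left(-9\right) 3 = -27$)
$T = 12$ ($T = \left(-12\right) \left(-1\right) = 12$)
$U{\left(f,a \right)} = \frac{11993}{16}$ ($U{\left(f,a \right)} = 7 + \left(- \frac{1}{4} - 27\right)^{2} = 7 + \left(- \frac{109}{4}\right)^{2} = 7 + \frac{11881}{16} = \frac{11993}{16}$)
$O = \frac{199392}{5}$ ($O = - \frac{72}{120} + 39879 = \left(-72\right) \frac{1}{120} + 39879 = - \frac{3}{5} + 39879 = \frac{199392}{5} \approx 39878.0$)
$U{\left(K{\left(-26 \right)},T \right)} + O = \frac{11993}{16} + \frac{199392}{5} = \frac{3250237}{80}$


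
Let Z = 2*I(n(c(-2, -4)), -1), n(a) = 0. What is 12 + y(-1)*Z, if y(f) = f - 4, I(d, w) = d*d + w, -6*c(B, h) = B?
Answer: 22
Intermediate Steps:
c(B, h) = -B/6
I(d, w) = w + d² (I(d, w) = d² + w = w + d²)
y(f) = -4 + f
Z = -2 (Z = 2*(-1 + 0²) = 2*(-1 + 0) = 2*(-1) = -2)
12 + y(-1)*Z = 12 + (-4 - 1)*(-2) = 12 - 5*(-2) = 12 + 10 = 22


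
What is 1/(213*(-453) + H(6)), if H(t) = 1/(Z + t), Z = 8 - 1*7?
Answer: -7/675422 ≈ -1.0364e-5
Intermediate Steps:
Z = 1 (Z = 8 - 7 = 1)
H(t) = 1/(1 + t)
1/(213*(-453) + H(6)) = 1/(213*(-453) + 1/(1 + 6)) = 1/(-96489 + 1/7) = 1/(-96489 + ⅐) = 1/(-675422/7) = -7/675422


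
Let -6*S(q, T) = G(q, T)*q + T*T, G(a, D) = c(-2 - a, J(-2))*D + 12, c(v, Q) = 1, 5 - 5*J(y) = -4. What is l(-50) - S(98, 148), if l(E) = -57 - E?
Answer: 6257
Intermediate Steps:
J(y) = 9/5 (J(y) = 1 - ⅕*(-4) = 1 + ⅘ = 9/5)
G(a, D) = 12 + D (G(a, D) = 1*D + 12 = D + 12 = 12 + D)
S(q, T) = -T²/6 - q*(12 + T)/6 (S(q, T) = -((12 + T)*q + T*T)/6 = -(q*(12 + T) + T²)/6 = -(T² + q*(12 + T))/6 = -T²/6 - q*(12 + T)/6)
l(-50) - S(98, 148) = (-57 - 1*(-50)) - (-⅙*148² - ⅙*98*(12 + 148)) = (-57 + 50) - (-⅙*21904 - ⅙*98*160) = -7 - (-10952/3 - 7840/3) = -7 - 1*(-6264) = -7 + 6264 = 6257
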